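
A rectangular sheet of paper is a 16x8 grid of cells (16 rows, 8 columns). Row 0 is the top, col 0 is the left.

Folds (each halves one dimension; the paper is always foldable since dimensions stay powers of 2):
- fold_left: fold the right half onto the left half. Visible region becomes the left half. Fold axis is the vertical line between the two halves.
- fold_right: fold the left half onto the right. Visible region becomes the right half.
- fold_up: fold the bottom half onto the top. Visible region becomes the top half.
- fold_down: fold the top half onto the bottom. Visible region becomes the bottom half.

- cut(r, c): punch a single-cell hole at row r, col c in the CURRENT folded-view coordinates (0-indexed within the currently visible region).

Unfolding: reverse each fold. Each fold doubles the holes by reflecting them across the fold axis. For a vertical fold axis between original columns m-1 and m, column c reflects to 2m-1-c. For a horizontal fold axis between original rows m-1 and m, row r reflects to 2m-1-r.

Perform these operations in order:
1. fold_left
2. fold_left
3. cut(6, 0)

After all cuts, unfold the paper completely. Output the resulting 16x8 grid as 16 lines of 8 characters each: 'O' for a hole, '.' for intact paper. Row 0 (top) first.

Op 1 fold_left: fold axis v@4; visible region now rows[0,16) x cols[0,4) = 16x4
Op 2 fold_left: fold axis v@2; visible region now rows[0,16) x cols[0,2) = 16x2
Op 3 cut(6, 0): punch at orig (6,0); cuts so far [(6, 0)]; region rows[0,16) x cols[0,2) = 16x2
Unfold 1 (reflect across v@2): 2 holes -> [(6, 0), (6, 3)]
Unfold 2 (reflect across v@4): 4 holes -> [(6, 0), (6, 3), (6, 4), (6, 7)]

Answer: ........
........
........
........
........
........
O..OO..O
........
........
........
........
........
........
........
........
........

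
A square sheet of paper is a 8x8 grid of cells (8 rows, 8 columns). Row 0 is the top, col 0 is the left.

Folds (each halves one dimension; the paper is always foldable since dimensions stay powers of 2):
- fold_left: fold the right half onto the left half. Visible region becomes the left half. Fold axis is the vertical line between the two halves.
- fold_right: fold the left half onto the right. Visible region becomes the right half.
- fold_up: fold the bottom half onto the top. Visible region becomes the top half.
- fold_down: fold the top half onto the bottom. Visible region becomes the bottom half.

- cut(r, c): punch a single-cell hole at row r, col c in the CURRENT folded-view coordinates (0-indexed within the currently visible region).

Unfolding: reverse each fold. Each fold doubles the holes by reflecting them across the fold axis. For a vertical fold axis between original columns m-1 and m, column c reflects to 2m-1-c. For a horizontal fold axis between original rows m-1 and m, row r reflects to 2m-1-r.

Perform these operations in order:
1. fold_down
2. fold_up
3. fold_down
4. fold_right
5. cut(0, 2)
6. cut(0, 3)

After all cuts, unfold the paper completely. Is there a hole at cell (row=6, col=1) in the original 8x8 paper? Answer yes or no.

Op 1 fold_down: fold axis h@4; visible region now rows[4,8) x cols[0,8) = 4x8
Op 2 fold_up: fold axis h@6; visible region now rows[4,6) x cols[0,8) = 2x8
Op 3 fold_down: fold axis h@5; visible region now rows[5,6) x cols[0,8) = 1x8
Op 4 fold_right: fold axis v@4; visible region now rows[5,6) x cols[4,8) = 1x4
Op 5 cut(0, 2): punch at orig (5,6); cuts so far [(5, 6)]; region rows[5,6) x cols[4,8) = 1x4
Op 6 cut(0, 3): punch at orig (5,7); cuts so far [(5, 6), (5, 7)]; region rows[5,6) x cols[4,8) = 1x4
Unfold 1 (reflect across v@4): 4 holes -> [(5, 0), (5, 1), (5, 6), (5, 7)]
Unfold 2 (reflect across h@5): 8 holes -> [(4, 0), (4, 1), (4, 6), (4, 7), (5, 0), (5, 1), (5, 6), (5, 7)]
Unfold 3 (reflect across h@6): 16 holes -> [(4, 0), (4, 1), (4, 6), (4, 7), (5, 0), (5, 1), (5, 6), (5, 7), (6, 0), (6, 1), (6, 6), (6, 7), (7, 0), (7, 1), (7, 6), (7, 7)]
Unfold 4 (reflect across h@4): 32 holes -> [(0, 0), (0, 1), (0, 6), (0, 7), (1, 0), (1, 1), (1, 6), (1, 7), (2, 0), (2, 1), (2, 6), (2, 7), (3, 0), (3, 1), (3, 6), (3, 7), (4, 0), (4, 1), (4, 6), (4, 7), (5, 0), (5, 1), (5, 6), (5, 7), (6, 0), (6, 1), (6, 6), (6, 7), (7, 0), (7, 1), (7, 6), (7, 7)]
Holes: [(0, 0), (0, 1), (0, 6), (0, 7), (1, 0), (1, 1), (1, 6), (1, 7), (2, 0), (2, 1), (2, 6), (2, 7), (3, 0), (3, 1), (3, 6), (3, 7), (4, 0), (4, 1), (4, 6), (4, 7), (5, 0), (5, 1), (5, 6), (5, 7), (6, 0), (6, 1), (6, 6), (6, 7), (7, 0), (7, 1), (7, 6), (7, 7)]

Answer: yes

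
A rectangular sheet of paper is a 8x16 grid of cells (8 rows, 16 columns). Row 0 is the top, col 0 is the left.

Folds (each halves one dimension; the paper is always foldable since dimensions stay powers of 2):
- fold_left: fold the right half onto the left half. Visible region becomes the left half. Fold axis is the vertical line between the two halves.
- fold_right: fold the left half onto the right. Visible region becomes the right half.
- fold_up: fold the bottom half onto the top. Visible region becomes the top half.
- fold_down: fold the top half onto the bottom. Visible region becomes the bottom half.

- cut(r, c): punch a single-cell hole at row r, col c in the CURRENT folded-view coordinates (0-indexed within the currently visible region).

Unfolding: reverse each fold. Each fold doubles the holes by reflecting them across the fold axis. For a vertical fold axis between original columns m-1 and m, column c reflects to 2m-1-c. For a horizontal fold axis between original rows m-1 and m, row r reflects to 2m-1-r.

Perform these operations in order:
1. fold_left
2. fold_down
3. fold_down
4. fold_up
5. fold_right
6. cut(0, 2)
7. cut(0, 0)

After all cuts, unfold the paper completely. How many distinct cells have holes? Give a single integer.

Op 1 fold_left: fold axis v@8; visible region now rows[0,8) x cols[0,8) = 8x8
Op 2 fold_down: fold axis h@4; visible region now rows[4,8) x cols[0,8) = 4x8
Op 3 fold_down: fold axis h@6; visible region now rows[6,8) x cols[0,8) = 2x8
Op 4 fold_up: fold axis h@7; visible region now rows[6,7) x cols[0,8) = 1x8
Op 5 fold_right: fold axis v@4; visible region now rows[6,7) x cols[4,8) = 1x4
Op 6 cut(0, 2): punch at orig (6,6); cuts so far [(6, 6)]; region rows[6,7) x cols[4,8) = 1x4
Op 7 cut(0, 0): punch at orig (6,4); cuts so far [(6, 4), (6, 6)]; region rows[6,7) x cols[4,8) = 1x4
Unfold 1 (reflect across v@4): 4 holes -> [(6, 1), (6, 3), (6, 4), (6, 6)]
Unfold 2 (reflect across h@7): 8 holes -> [(6, 1), (6, 3), (6, 4), (6, 6), (7, 1), (7, 3), (7, 4), (7, 6)]
Unfold 3 (reflect across h@6): 16 holes -> [(4, 1), (4, 3), (4, 4), (4, 6), (5, 1), (5, 3), (5, 4), (5, 6), (6, 1), (6, 3), (6, 4), (6, 6), (7, 1), (7, 3), (7, 4), (7, 6)]
Unfold 4 (reflect across h@4): 32 holes -> [(0, 1), (0, 3), (0, 4), (0, 6), (1, 1), (1, 3), (1, 4), (1, 6), (2, 1), (2, 3), (2, 4), (2, 6), (3, 1), (3, 3), (3, 4), (3, 6), (4, 1), (4, 3), (4, 4), (4, 6), (5, 1), (5, 3), (5, 4), (5, 6), (6, 1), (6, 3), (6, 4), (6, 6), (7, 1), (7, 3), (7, 4), (7, 6)]
Unfold 5 (reflect across v@8): 64 holes -> [(0, 1), (0, 3), (0, 4), (0, 6), (0, 9), (0, 11), (0, 12), (0, 14), (1, 1), (1, 3), (1, 4), (1, 6), (1, 9), (1, 11), (1, 12), (1, 14), (2, 1), (2, 3), (2, 4), (2, 6), (2, 9), (2, 11), (2, 12), (2, 14), (3, 1), (3, 3), (3, 4), (3, 6), (3, 9), (3, 11), (3, 12), (3, 14), (4, 1), (4, 3), (4, 4), (4, 6), (4, 9), (4, 11), (4, 12), (4, 14), (5, 1), (5, 3), (5, 4), (5, 6), (5, 9), (5, 11), (5, 12), (5, 14), (6, 1), (6, 3), (6, 4), (6, 6), (6, 9), (6, 11), (6, 12), (6, 14), (7, 1), (7, 3), (7, 4), (7, 6), (7, 9), (7, 11), (7, 12), (7, 14)]

Answer: 64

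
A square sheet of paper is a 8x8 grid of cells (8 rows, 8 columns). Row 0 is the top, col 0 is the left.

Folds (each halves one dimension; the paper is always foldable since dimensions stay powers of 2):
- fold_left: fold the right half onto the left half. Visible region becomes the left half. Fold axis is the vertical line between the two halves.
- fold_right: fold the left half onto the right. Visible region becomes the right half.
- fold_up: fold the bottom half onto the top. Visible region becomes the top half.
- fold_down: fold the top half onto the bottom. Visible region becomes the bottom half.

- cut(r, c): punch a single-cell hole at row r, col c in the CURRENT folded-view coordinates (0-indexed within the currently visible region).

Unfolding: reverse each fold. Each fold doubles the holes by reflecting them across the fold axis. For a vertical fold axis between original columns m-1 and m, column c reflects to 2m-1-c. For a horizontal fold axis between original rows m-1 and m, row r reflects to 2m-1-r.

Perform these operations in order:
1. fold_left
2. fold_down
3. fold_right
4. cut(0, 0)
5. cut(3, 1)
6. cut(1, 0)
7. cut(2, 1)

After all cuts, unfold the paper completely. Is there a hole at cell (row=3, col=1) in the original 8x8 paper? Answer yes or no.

Answer: yes

Derivation:
Op 1 fold_left: fold axis v@4; visible region now rows[0,8) x cols[0,4) = 8x4
Op 2 fold_down: fold axis h@4; visible region now rows[4,8) x cols[0,4) = 4x4
Op 3 fold_right: fold axis v@2; visible region now rows[4,8) x cols[2,4) = 4x2
Op 4 cut(0, 0): punch at orig (4,2); cuts so far [(4, 2)]; region rows[4,8) x cols[2,4) = 4x2
Op 5 cut(3, 1): punch at orig (7,3); cuts so far [(4, 2), (7, 3)]; region rows[4,8) x cols[2,4) = 4x2
Op 6 cut(1, 0): punch at orig (5,2); cuts so far [(4, 2), (5, 2), (7, 3)]; region rows[4,8) x cols[2,4) = 4x2
Op 7 cut(2, 1): punch at orig (6,3); cuts so far [(4, 2), (5, 2), (6, 3), (7, 3)]; region rows[4,8) x cols[2,4) = 4x2
Unfold 1 (reflect across v@2): 8 holes -> [(4, 1), (4, 2), (5, 1), (5, 2), (6, 0), (6, 3), (7, 0), (7, 3)]
Unfold 2 (reflect across h@4): 16 holes -> [(0, 0), (0, 3), (1, 0), (1, 3), (2, 1), (2, 2), (3, 1), (3, 2), (4, 1), (4, 2), (5, 1), (5, 2), (6, 0), (6, 3), (7, 0), (7, 3)]
Unfold 3 (reflect across v@4): 32 holes -> [(0, 0), (0, 3), (0, 4), (0, 7), (1, 0), (1, 3), (1, 4), (1, 7), (2, 1), (2, 2), (2, 5), (2, 6), (3, 1), (3, 2), (3, 5), (3, 6), (4, 1), (4, 2), (4, 5), (4, 6), (5, 1), (5, 2), (5, 5), (5, 6), (6, 0), (6, 3), (6, 4), (6, 7), (7, 0), (7, 3), (7, 4), (7, 7)]
Holes: [(0, 0), (0, 3), (0, 4), (0, 7), (1, 0), (1, 3), (1, 4), (1, 7), (2, 1), (2, 2), (2, 5), (2, 6), (3, 1), (3, 2), (3, 5), (3, 6), (4, 1), (4, 2), (4, 5), (4, 6), (5, 1), (5, 2), (5, 5), (5, 6), (6, 0), (6, 3), (6, 4), (6, 7), (7, 0), (7, 3), (7, 4), (7, 7)]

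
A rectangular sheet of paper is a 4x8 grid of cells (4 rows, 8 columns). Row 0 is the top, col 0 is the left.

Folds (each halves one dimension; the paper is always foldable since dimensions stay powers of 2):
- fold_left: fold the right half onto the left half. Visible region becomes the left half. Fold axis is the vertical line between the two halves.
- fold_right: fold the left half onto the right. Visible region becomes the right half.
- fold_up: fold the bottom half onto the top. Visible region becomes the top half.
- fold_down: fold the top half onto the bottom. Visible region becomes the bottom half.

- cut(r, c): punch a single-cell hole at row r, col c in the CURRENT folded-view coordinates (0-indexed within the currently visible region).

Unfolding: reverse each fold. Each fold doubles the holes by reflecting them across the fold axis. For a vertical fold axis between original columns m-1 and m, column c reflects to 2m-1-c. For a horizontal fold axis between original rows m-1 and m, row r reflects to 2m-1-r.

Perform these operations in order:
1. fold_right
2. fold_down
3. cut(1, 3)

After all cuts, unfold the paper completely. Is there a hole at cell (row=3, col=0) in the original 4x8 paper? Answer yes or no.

Op 1 fold_right: fold axis v@4; visible region now rows[0,4) x cols[4,8) = 4x4
Op 2 fold_down: fold axis h@2; visible region now rows[2,4) x cols[4,8) = 2x4
Op 3 cut(1, 3): punch at orig (3,7); cuts so far [(3, 7)]; region rows[2,4) x cols[4,8) = 2x4
Unfold 1 (reflect across h@2): 2 holes -> [(0, 7), (3, 7)]
Unfold 2 (reflect across v@4): 4 holes -> [(0, 0), (0, 7), (3, 0), (3, 7)]
Holes: [(0, 0), (0, 7), (3, 0), (3, 7)]

Answer: yes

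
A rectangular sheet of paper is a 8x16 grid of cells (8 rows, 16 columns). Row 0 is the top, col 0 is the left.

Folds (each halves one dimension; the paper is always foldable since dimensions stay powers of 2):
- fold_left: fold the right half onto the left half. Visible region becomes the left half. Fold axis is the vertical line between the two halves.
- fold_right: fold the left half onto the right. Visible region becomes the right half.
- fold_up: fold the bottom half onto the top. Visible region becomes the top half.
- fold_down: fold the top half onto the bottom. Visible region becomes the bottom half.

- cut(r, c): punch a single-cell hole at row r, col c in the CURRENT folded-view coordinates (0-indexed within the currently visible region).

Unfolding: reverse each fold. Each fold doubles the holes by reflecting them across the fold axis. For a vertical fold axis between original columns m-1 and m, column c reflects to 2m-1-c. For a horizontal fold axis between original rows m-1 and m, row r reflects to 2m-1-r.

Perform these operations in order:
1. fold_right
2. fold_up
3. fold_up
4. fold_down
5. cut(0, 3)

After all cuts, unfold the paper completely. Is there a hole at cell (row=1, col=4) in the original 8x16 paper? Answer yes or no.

Answer: yes

Derivation:
Op 1 fold_right: fold axis v@8; visible region now rows[0,8) x cols[8,16) = 8x8
Op 2 fold_up: fold axis h@4; visible region now rows[0,4) x cols[8,16) = 4x8
Op 3 fold_up: fold axis h@2; visible region now rows[0,2) x cols[8,16) = 2x8
Op 4 fold_down: fold axis h@1; visible region now rows[1,2) x cols[8,16) = 1x8
Op 5 cut(0, 3): punch at orig (1,11); cuts so far [(1, 11)]; region rows[1,2) x cols[8,16) = 1x8
Unfold 1 (reflect across h@1): 2 holes -> [(0, 11), (1, 11)]
Unfold 2 (reflect across h@2): 4 holes -> [(0, 11), (1, 11), (2, 11), (3, 11)]
Unfold 3 (reflect across h@4): 8 holes -> [(0, 11), (1, 11), (2, 11), (3, 11), (4, 11), (5, 11), (6, 11), (7, 11)]
Unfold 4 (reflect across v@8): 16 holes -> [(0, 4), (0, 11), (1, 4), (1, 11), (2, 4), (2, 11), (3, 4), (3, 11), (4, 4), (4, 11), (5, 4), (5, 11), (6, 4), (6, 11), (7, 4), (7, 11)]
Holes: [(0, 4), (0, 11), (1, 4), (1, 11), (2, 4), (2, 11), (3, 4), (3, 11), (4, 4), (4, 11), (5, 4), (5, 11), (6, 4), (6, 11), (7, 4), (7, 11)]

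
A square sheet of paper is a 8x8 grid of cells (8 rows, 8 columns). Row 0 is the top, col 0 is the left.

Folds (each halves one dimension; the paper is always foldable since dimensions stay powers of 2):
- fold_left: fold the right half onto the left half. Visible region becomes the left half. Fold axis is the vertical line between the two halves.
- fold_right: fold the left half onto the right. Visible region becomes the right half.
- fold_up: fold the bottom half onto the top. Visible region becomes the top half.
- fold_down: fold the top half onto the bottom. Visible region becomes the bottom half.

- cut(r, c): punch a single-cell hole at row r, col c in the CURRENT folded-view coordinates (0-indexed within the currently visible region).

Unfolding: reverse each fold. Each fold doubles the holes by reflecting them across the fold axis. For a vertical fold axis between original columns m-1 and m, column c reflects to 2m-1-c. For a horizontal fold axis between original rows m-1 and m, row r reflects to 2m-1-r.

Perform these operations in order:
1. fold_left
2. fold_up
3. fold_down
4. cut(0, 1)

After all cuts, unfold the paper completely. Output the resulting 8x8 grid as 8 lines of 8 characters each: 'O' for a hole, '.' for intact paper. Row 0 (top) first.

Op 1 fold_left: fold axis v@4; visible region now rows[0,8) x cols[0,4) = 8x4
Op 2 fold_up: fold axis h@4; visible region now rows[0,4) x cols[0,4) = 4x4
Op 3 fold_down: fold axis h@2; visible region now rows[2,4) x cols[0,4) = 2x4
Op 4 cut(0, 1): punch at orig (2,1); cuts so far [(2, 1)]; region rows[2,4) x cols[0,4) = 2x4
Unfold 1 (reflect across h@2): 2 holes -> [(1, 1), (2, 1)]
Unfold 2 (reflect across h@4): 4 holes -> [(1, 1), (2, 1), (5, 1), (6, 1)]
Unfold 3 (reflect across v@4): 8 holes -> [(1, 1), (1, 6), (2, 1), (2, 6), (5, 1), (5, 6), (6, 1), (6, 6)]

Answer: ........
.O....O.
.O....O.
........
........
.O....O.
.O....O.
........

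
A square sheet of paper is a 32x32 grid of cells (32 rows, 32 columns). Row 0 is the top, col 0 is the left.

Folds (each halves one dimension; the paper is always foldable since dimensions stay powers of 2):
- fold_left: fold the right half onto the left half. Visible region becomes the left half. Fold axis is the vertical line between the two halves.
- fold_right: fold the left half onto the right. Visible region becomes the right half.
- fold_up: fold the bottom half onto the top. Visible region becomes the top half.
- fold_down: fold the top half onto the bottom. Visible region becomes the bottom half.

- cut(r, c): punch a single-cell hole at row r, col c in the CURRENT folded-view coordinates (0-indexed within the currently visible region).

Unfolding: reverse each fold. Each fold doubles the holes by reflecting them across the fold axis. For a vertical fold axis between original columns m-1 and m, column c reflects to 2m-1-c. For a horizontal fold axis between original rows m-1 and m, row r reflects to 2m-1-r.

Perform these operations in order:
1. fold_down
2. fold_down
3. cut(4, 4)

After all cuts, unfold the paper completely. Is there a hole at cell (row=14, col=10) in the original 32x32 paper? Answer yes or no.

Op 1 fold_down: fold axis h@16; visible region now rows[16,32) x cols[0,32) = 16x32
Op 2 fold_down: fold axis h@24; visible region now rows[24,32) x cols[0,32) = 8x32
Op 3 cut(4, 4): punch at orig (28,4); cuts so far [(28, 4)]; region rows[24,32) x cols[0,32) = 8x32
Unfold 1 (reflect across h@24): 2 holes -> [(19, 4), (28, 4)]
Unfold 2 (reflect across h@16): 4 holes -> [(3, 4), (12, 4), (19, 4), (28, 4)]
Holes: [(3, 4), (12, 4), (19, 4), (28, 4)]

Answer: no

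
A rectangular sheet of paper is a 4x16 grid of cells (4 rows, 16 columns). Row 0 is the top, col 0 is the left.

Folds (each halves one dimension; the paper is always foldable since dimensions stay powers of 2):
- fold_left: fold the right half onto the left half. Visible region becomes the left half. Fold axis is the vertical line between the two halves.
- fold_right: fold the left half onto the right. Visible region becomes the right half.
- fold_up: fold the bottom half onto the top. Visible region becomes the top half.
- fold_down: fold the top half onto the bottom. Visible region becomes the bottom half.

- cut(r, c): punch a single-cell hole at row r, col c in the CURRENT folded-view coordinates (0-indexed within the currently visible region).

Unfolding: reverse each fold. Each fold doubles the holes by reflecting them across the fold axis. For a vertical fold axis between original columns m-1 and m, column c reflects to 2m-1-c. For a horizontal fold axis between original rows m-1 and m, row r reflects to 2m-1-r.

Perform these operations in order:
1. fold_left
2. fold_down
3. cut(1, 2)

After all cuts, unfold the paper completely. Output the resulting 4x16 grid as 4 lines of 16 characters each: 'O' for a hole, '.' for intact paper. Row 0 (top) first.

Answer: ..O..........O..
................
................
..O..........O..

Derivation:
Op 1 fold_left: fold axis v@8; visible region now rows[0,4) x cols[0,8) = 4x8
Op 2 fold_down: fold axis h@2; visible region now rows[2,4) x cols[0,8) = 2x8
Op 3 cut(1, 2): punch at orig (3,2); cuts so far [(3, 2)]; region rows[2,4) x cols[0,8) = 2x8
Unfold 1 (reflect across h@2): 2 holes -> [(0, 2), (3, 2)]
Unfold 2 (reflect across v@8): 4 holes -> [(0, 2), (0, 13), (3, 2), (3, 13)]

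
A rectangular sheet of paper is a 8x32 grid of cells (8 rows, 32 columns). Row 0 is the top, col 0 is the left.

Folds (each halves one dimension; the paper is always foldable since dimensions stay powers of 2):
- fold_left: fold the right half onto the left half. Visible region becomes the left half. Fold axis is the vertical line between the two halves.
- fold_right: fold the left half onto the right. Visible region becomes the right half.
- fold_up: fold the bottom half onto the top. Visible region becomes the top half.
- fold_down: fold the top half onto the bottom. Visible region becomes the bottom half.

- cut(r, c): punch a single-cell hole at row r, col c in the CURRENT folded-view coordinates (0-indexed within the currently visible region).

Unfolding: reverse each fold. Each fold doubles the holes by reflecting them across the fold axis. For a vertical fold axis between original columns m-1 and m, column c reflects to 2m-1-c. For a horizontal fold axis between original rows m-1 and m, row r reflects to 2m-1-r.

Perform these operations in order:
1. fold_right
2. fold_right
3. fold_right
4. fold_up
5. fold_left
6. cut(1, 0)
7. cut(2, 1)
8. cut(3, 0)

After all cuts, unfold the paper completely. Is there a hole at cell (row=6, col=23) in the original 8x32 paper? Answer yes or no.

Op 1 fold_right: fold axis v@16; visible region now rows[0,8) x cols[16,32) = 8x16
Op 2 fold_right: fold axis v@24; visible region now rows[0,8) x cols[24,32) = 8x8
Op 3 fold_right: fold axis v@28; visible region now rows[0,8) x cols[28,32) = 8x4
Op 4 fold_up: fold axis h@4; visible region now rows[0,4) x cols[28,32) = 4x4
Op 5 fold_left: fold axis v@30; visible region now rows[0,4) x cols[28,30) = 4x2
Op 6 cut(1, 0): punch at orig (1,28); cuts so far [(1, 28)]; region rows[0,4) x cols[28,30) = 4x2
Op 7 cut(2, 1): punch at orig (2,29); cuts so far [(1, 28), (2, 29)]; region rows[0,4) x cols[28,30) = 4x2
Op 8 cut(3, 0): punch at orig (3,28); cuts so far [(1, 28), (2, 29), (3, 28)]; region rows[0,4) x cols[28,30) = 4x2
Unfold 1 (reflect across v@30): 6 holes -> [(1, 28), (1, 31), (2, 29), (2, 30), (3, 28), (3, 31)]
Unfold 2 (reflect across h@4): 12 holes -> [(1, 28), (1, 31), (2, 29), (2, 30), (3, 28), (3, 31), (4, 28), (4, 31), (5, 29), (5, 30), (6, 28), (6, 31)]
Unfold 3 (reflect across v@28): 24 holes -> [(1, 24), (1, 27), (1, 28), (1, 31), (2, 25), (2, 26), (2, 29), (2, 30), (3, 24), (3, 27), (3, 28), (3, 31), (4, 24), (4, 27), (4, 28), (4, 31), (5, 25), (5, 26), (5, 29), (5, 30), (6, 24), (6, 27), (6, 28), (6, 31)]
Unfold 4 (reflect across v@24): 48 holes -> [(1, 16), (1, 19), (1, 20), (1, 23), (1, 24), (1, 27), (1, 28), (1, 31), (2, 17), (2, 18), (2, 21), (2, 22), (2, 25), (2, 26), (2, 29), (2, 30), (3, 16), (3, 19), (3, 20), (3, 23), (3, 24), (3, 27), (3, 28), (3, 31), (4, 16), (4, 19), (4, 20), (4, 23), (4, 24), (4, 27), (4, 28), (4, 31), (5, 17), (5, 18), (5, 21), (5, 22), (5, 25), (5, 26), (5, 29), (5, 30), (6, 16), (6, 19), (6, 20), (6, 23), (6, 24), (6, 27), (6, 28), (6, 31)]
Unfold 5 (reflect across v@16): 96 holes -> [(1, 0), (1, 3), (1, 4), (1, 7), (1, 8), (1, 11), (1, 12), (1, 15), (1, 16), (1, 19), (1, 20), (1, 23), (1, 24), (1, 27), (1, 28), (1, 31), (2, 1), (2, 2), (2, 5), (2, 6), (2, 9), (2, 10), (2, 13), (2, 14), (2, 17), (2, 18), (2, 21), (2, 22), (2, 25), (2, 26), (2, 29), (2, 30), (3, 0), (3, 3), (3, 4), (3, 7), (3, 8), (3, 11), (3, 12), (3, 15), (3, 16), (3, 19), (3, 20), (3, 23), (3, 24), (3, 27), (3, 28), (3, 31), (4, 0), (4, 3), (4, 4), (4, 7), (4, 8), (4, 11), (4, 12), (4, 15), (4, 16), (4, 19), (4, 20), (4, 23), (4, 24), (4, 27), (4, 28), (4, 31), (5, 1), (5, 2), (5, 5), (5, 6), (5, 9), (5, 10), (5, 13), (5, 14), (5, 17), (5, 18), (5, 21), (5, 22), (5, 25), (5, 26), (5, 29), (5, 30), (6, 0), (6, 3), (6, 4), (6, 7), (6, 8), (6, 11), (6, 12), (6, 15), (6, 16), (6, 19), (6, 20), (6, 23), (6, 24), (6, 27), (6, 28), (6, 31)]
Holes: [(1, 0), (1, 3), (1, 4), (1, 7), (1, 8), (1, 11), (1, 12), (1, 15), (1, 16), (1, 19), (1, 20), (1, 23), (1, 24), (1, 27), (1, 28), (1, 31), (2, 1), (2, 2), (2, 5), (2, 6), (2, 9), (2, 10), (2, 13), (2, 14), (2, 17), (2, 18), (2, 21), (2, 22), (2, 25), (2, 26), (2, 29), (2, 30), (3, 0), (3, 3), (3, 4), (3, 7), (3, 8), (3, 11), (3, 12), (3, 15), (3, 16), (3, 19), (3, 20), (3, 23), (3, 24), (3, 27), (3, 28), (3, 31), (4, 0), (4, 3), (4, 4), (4, 7), (4, 8), (4, 11), (4, 12), (4, 15), (4, 16), (4, 19), (4, 20), (4, 23), (4, 24), (4, 27), (4, 28), (4, 31), (5, 1), (5, 2), (5, 5), (5, 6), (5, 9), (5, 10), (5, 13), (5, 14), (5, 17), (5, 18), (5, 21), (5, 22), (5, 25), (5, 26), (5, 29), (5, 30), (6, 0), (6, 3), (6, 4), (6, 7), (6, 8), (6, 11), (6, 12), (6, 15), (6, 16), (6, 19), (6, 20), (6, 23), (6, 24), (6, 27), (6, 28), (6, 31)]

Answer: yes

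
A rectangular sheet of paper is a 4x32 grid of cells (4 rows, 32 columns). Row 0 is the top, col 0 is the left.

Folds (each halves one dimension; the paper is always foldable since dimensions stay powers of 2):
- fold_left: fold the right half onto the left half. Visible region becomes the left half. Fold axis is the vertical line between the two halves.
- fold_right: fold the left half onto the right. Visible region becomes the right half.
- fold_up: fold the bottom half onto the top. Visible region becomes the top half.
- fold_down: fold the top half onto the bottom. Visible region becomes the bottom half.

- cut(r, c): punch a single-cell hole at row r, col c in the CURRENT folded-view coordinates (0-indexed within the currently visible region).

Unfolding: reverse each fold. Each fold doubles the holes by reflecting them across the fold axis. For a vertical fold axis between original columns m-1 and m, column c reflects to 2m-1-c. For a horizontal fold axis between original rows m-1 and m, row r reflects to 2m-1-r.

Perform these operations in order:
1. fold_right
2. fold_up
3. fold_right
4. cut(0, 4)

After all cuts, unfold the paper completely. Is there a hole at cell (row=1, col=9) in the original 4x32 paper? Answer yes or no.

Op 1 fold_right: fold axis v@16; visible region now rows[0,4) x cols[16,32) = 4x16
Op 2 fold_up: fold axis h@2; visible region now rows[0,2) x cols[16,32) = 2x16
Op 3 fold_right: fold axis v@24; visible region now rows[0,2) x cols[24,32) = 2x8
Op 4 cut(0, 4): punch at orig (0,28); cuts so far [(0, 28)]; region rows[0,2) x cols[24,32) = 2x8
Unfold 1 (reflect across v@24): 2 holes -> [(0, 19), (0, 28)]
Unfold 2 (reflect across h@2): 4 holes -> [(0, 19), (0, 28), (3, 19), (3, 28)]
Unfold 3 (reflect across v@16): 8 holes -> [(0, 3), (0, 12), (0, 19), (0, 28), (3, 3), (3, 12), (3, 19), (3, 28)]
Holes: [(0, 3), (0, 12), (0, 19), (0, 28), (3, 3), (3, 12), (3, 19), (3, 28)]

Answer: no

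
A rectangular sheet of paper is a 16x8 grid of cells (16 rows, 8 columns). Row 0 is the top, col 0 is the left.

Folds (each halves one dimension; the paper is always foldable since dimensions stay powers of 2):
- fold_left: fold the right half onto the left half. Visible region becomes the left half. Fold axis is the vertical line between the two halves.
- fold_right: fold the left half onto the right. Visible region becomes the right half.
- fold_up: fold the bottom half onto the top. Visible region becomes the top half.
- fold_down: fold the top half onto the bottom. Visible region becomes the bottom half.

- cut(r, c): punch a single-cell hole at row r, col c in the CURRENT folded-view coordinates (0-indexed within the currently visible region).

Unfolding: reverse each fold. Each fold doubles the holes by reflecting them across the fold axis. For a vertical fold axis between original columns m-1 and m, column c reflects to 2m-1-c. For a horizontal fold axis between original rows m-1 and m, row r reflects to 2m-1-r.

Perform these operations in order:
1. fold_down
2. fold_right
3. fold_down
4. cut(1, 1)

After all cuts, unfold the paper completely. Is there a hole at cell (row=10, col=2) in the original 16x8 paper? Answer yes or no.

Answer: yes

Derivation:
Op 1 fold_down: fold axis h@8; visible region now rows[8,16) x cols[0,8) = 8x8
Op 2 fold_right: fold axis v@4; visible region now rows[8,16) x cols[4,8) = 8x4
Op 3 fold_down: fold axis h@12; visible region now rows[12,16) x cols[4,8) = 4x4
Op 4 cut(1, 1): punch at orig (13,5); cuts so far [(13, 5)]; region rows[12,16) x cols[4,8) = 4x4
Unfold 1 (reflect across h@12): 2 holes -> [(10, 5), (13, 5)]
Unfold 2 (reflect across v@4): 4 holes -> [(10, 2), (10, 5), (13, 2), (13, 5)]
Unfold 3 (reflect across h@8): 8 holes -> [(2, 2), (2, 5), (5, 2), (5, 5), (10, 2), (10, 5), (13, 2), (13, 5)]
Holes: [(2, 2), (2, 5), (5, 2), (5, 5), (10, 2), (10, 5), (13, 2), (13, 5)]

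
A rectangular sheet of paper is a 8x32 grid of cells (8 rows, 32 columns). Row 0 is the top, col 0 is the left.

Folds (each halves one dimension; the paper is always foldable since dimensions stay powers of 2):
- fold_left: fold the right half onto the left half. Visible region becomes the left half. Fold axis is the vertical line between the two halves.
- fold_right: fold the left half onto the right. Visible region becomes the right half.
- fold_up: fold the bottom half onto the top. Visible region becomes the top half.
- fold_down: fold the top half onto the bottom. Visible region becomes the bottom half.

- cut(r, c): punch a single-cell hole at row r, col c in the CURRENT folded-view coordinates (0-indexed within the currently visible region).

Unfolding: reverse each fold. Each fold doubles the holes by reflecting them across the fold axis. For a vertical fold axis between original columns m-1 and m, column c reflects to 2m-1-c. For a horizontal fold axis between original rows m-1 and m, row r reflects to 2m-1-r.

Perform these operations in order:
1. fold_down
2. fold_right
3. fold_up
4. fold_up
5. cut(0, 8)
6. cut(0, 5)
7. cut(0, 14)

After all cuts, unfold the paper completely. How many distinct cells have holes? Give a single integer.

Op 1 fold_down: fold axis h@4; visible region now rows[4,8) x cols[0,32) = 4x32
Op 2 fold_right: fold axis v@16; visible region now rows[4,8) x cols[16,32) = 4x16
Op 3 fold_up: fold axis h@6; visible region now rows[4,6) x cols[16,32) = 2x16
Op 4 fold_up: fold axis h@5; visible region now rows[4,5) x cols[16,32) = 1x16
Op 5 cut(0, 8): punch at orig (4,24); cuts so far [(4, 24)]; region rows[4,5) x cols[16,32) = 1x16
Op 6 cut(0, 5): punch at orig (4,21); cuts so far [(4, 21), (4, 24)]; region rows[4,5) x cols[16,32) = 1x16
Op 7 cut(0, 14): punch at orig (4,30); cuts so far [(4, 21), (4, 24), (4, 30)]; region rows[4,5) x cols[16,32) = 1x16
Unfold 1 (reflect across h@5): 6 holes -> [(4, 21), (4, 24), (4, 30), (5, 21), (5, 24), (5, 30)]
Unfold 2 (reflect across h@6): 12 holes -> [(4, 21), (4, 24), (4, 30), (5, 21), (5, 24), (5, 30), (6, 21), (6, 24), (6, 30), (7, 21), (7, 24), (7, 30)]
Unfold 3 (reflect across v@16): 24 holes -> [(4, 1), (4, 7), (4, 10), (4, 21), (4, 24), (4, 30), (5, 1), (5, 7), (5, 10), (5, 21), (5, 24), (5, 30), (6, 1), (6, 7), (6, 10), (6, 21), (6, 24), (6, 30), (7, 1), (7, 7), (7, 10), (7, 21), (7, 24), (7, 30)]
Unfold 4 (reflect across h@4): 48 holes -> [(0, 1), (0, 7), (0, 10), (0, 21), (0, 24), (0, 30), (1, 1), (1, 7), (1, 10), (1, 21), (1, 24), (1, 30), (2, 1), (2, 7), (2, 10), (2, 21), (2, 24), (2, 30), (3, 1), (3, 7), (3, 10), (3, 21), (3, 24), (3, 30), (4, 1), (4, 7), (4, 10), (4, 21), (4, 24), (4, 30), (5, 1), (5, 7), (5, 10), (5, 21), (5, 24), (5, 30), (6, 1), (6, 7), (6, 10), (6, 21), (6, 24), (6, 30), (7, 1), (7, 7), (7, 10), (7, 21), (7, 24), (7, 30)]

Answer: 48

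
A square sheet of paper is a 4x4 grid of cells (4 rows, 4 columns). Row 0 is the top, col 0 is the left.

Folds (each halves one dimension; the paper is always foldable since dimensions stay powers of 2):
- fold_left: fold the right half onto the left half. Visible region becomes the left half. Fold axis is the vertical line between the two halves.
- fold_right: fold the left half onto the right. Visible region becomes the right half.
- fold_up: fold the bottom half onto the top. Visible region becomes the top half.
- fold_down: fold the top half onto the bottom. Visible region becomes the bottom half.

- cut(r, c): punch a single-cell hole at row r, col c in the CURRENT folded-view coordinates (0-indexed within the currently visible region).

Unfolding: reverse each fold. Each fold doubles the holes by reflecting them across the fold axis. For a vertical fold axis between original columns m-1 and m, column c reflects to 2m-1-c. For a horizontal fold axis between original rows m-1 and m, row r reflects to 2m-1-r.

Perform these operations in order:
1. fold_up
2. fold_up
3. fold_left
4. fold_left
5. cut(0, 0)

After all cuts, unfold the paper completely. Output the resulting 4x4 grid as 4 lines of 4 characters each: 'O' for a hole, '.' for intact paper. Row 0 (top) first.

Op 1 fold_up: fold axis h@2; visible region now rows[0,2) x cols[0,4) = 2x4
Op 2 fold_up: fold axis h@1; visible region now rows[0,1) x cols[0,4) = 1x4
Op 3 fold_left: fold axis v@2; visible region now rows[0,1) x cols[0,2) = 1x2
Op 4 fold_left: fold axis v@1; visible region now rows[0,1) x cols[0,1) = 1x1
Op 5 cut(0, 0): punch at orig (0,0); cuts so far [(0, 0)]; region rows[0,1) x cols[0,1) = 1x1
Unfold 1 (reflect across v@1): 2 holes -> [(0, 0), (0, 1)]
Unfold 2 (reflect across v@2): 4 holes -> [(0, 0), (0, 1), (0, 2), (0, 3)]
Unfold 3 (reflect across h@1): 8 holes -> [(0, 0), (0, 1), (0, 2), (0, 3), (1, 0), (1, 1), (1, 2), (1, 3)]
Unfold 4 (reflect across h@2): 16 holes -> [(0, 0), (0, 1), (0, 2), (0, 3), (1, 0), (1, 1), (1, 2), (1, 3), (2, 0), (2, 1), (2, 2), (2, 3), (3, 0), (3, 1), (3, 2), (3, 3)]

Answer: OOOO
OOOO
OOOO
OOOO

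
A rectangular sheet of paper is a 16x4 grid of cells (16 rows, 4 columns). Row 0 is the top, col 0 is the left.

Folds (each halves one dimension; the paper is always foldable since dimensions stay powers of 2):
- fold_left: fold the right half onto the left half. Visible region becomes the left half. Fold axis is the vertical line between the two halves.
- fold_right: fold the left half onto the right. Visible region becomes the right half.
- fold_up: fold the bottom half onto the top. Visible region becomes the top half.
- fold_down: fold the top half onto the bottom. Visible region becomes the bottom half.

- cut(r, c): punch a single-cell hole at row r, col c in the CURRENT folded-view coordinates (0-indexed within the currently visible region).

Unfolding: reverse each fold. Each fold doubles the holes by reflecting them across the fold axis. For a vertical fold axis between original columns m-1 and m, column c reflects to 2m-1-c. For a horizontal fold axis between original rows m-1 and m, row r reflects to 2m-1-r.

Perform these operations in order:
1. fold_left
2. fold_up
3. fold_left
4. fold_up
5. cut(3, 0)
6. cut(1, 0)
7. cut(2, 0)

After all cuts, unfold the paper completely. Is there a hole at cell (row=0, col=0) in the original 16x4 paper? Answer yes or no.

Answer: no

Derivation:
Op 1 fold_left: fold axis v@2; visible region now rows[0,16) x cols[0,2) = 16x2
Op 2 fold_up: fold axis h@8; visible region now rows[0,8) x cols[0,2) = 8x2
Op 3 fold_left: fold axis v@1; visible region now rows[0,8) x cols[0,1) = 8x1
Op 4 fold_up: fold axis h@4; visible region now rows[0,4) x cols[0,1) = 4x1
Op 5 cut(3, 0): punch at orig (3,0); cuts so far [(3, 0)]; region rows[0,4) x cols[0,1) = 4x1
Op 6 cut(1, 0): punch at orig (1,0); cuts so far [(1, 0), (3, 0)]; region rows[0,4) x cols[0,1) = 4x1
Op 7 cut(2, 0): punch at orig (2,0); cuts so far [(1, 0), (2, 0), (3, 0)]; region rows[0,4) x cols[0,1) = 4x1
Unfold 1 (reflect across h@4): 6 holes -> [(1, 0), (2, 0), (3, 0), (4, 0), (5, 0), (6, 0)]
Unfold 2 (reflect across v@1): 12 holes -> [(1, 0), (1, 1), (2, 0), (2, 1), (3, 0), (3, 1), (4, 0), (4, 1), (5, 0), (5, 1), (6, 0), (6, 1)]
Unfold 3 (reflect across h@8): 24 holes -> [(1, 0), (1, 1), (2, 0), (2, 1), (3, 0), (3, 1), (4, 0), (4, 1), (5, 0), (5, 1), (6, 0), (6, 1), (9, 0), (9, 1), (10, 0), (10, 1), (11, 0), (11, 1), (12, 0), (12, 1), (13, 0), (13, 1), (14, 0), (14, 1)]
Unfold 4 (reflect across v@2): 48 holes -> [(1, 0), (1, 1), (1, 2), (1, 3), (2, 0), (2, 1), (2, 2), (2, 3), (3, 0), (3, 1), (3, 2), (3, 3), (4, 0), (4, 1), (4, 2), (4, 3), (5, 0), (5, 1), (5, 2), (5, 3), (6, 0), (6, 1), (6, 2), (6, 3), (9, 0), (9, 1), (9, 2), (9, 3), (10, 0), (10, 1), (10, 2), (10, 3), (11, 0), (11, 1), (11, 2), (11, 3), (12, 0), (12, 1), (12, 2), (12, 3), (13, 0), (13, 1), (13, 2), (13, 3), (14, 0), (14, 1), (14, 2), (14, 3)]
Holes: [(1, 0), (1, 1), (1, 2), (1, 3), (2, 0), (2, 1), (2, 2), (2, 3), (3, 0), (3, 1), (3, 2), (3, 3), (4, 0), (4, 1), (4, 2), (4, 3), (5, 0), (5, 1), (5, 2), (5, 3), (6, 0), (6, 1), (6, 2), (6, 3), (9, 0), (9, 1), (9, 2), (9, 3), (10, 0), (10, 1), (10, 2), (10, 3), (11, 0), (11, 1), (11, 2), (11, 3), (12, 0), (12, 1), (12, 2), (12, 3), (13, 0), (13, 1), (13, 2), (13, 3), (14, 0), (14, 1), (14, 2), (14, 3)]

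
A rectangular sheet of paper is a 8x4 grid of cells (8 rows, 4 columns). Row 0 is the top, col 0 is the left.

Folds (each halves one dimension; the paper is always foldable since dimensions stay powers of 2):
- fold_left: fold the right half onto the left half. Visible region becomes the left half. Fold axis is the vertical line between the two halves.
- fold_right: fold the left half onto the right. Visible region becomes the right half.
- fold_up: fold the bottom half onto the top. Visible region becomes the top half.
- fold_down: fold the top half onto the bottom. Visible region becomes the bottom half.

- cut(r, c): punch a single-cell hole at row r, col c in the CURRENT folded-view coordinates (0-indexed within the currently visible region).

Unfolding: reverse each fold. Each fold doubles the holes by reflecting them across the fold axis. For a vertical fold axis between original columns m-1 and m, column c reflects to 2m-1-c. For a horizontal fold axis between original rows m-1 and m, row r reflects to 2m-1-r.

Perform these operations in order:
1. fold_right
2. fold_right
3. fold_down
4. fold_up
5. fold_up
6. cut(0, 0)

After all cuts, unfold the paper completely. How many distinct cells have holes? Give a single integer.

Answer: 32

Derivation:
Op 1 fold_right: fold axis v@2; visible region now rows[0,8) x cols[2,4) = 8x2
Op 2 fold_right: fold axis v@3; visible region now rows[0,8) x cols[3,4) = 8x1
Op 3 fold_down: fold axis h@4; visible region now rows[4,8) x cols[3,4) = 4x1
Op 4 fold_up: fold axis h@6; visible region now rows[4,6) x cols[3,4) = 2x1
Op 5 fold_up: fold axis h@5; visible region now rows[4,5) x cols[3,4) = 1x1
Op 6 cut(0, 0): punch at orig (4,3); cuts so far [(4, 3)]; region rows[4,5) x cols[3,4) = 1x1
Unfold 1 (reflect across h@5): 2 holes -> [(4, 3), (5, 3)]
Unfold 2 (reflect across h@6): 4 holes -> [(4, 3), (5, 3), (6, 3), (7, 3)]
Unfold 3 (reflect across h@4): 8 holes -> [(0, 3), (1, 3), (2, 3), (3, 3), (4, 3), (5, 3), (6, 3), (7, 3)]
Unfold 4 (reflect across v@3): 16 holes -> [(0, 2), (0, 3), (1, 2), (1, 3), (2, 2), (2, 3), (3, 2), (3, 3), (4, 2), (4, 3), (5, 2), (5, 3), (6, 2), (6, 3), (7, 2), (7, 3)]
Unfold 5 (reflect across v@2): 32 holes -> [(0, 0), (0, 1), (0, 2), (0, 3), (1, 0), (1, 1), (1, 2), (1, 3), (2, 0), (2, 1), (2, 2), (2, 3), (3, 0), (3, 1), (3, 2), (3, 3), (4, 0), (4, 1), (4, 2), (4, 3), (5, 0), (5, 1), (5, 2), (5, 3), (6, 0), (6, 1), (6, 2), (6, 3), (7, 0), (7, 1), (7, 2), (7, 3)]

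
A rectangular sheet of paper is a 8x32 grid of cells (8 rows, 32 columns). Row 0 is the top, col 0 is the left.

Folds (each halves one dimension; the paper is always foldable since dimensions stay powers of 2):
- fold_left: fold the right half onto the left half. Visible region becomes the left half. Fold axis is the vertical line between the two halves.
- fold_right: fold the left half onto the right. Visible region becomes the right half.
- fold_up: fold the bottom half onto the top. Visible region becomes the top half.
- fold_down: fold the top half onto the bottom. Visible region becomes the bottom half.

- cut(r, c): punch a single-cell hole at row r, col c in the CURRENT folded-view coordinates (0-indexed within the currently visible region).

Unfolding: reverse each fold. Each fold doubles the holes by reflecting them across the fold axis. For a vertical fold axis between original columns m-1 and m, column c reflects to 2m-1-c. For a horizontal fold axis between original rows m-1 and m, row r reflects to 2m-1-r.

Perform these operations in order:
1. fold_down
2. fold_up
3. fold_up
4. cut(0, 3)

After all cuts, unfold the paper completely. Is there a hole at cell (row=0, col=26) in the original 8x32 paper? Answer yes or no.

Answer: no

Derivation:
Op 1 fold_down: fold axis h@4; visible region now rows[4,8) x cols[0,32) = 4x32
Op 2 fold_up: fold axis h@6; visible region now rows[4,6) x cols[0,32) = 2x32
Op 3 fold_up: fold axis h@5; visible region now rows[4,5) x cols[0,32) = 1x32
Op 4 cut(0, 3): punch at orig (4,3); cuts so far [(4, 3)]; region rows[4,5) x cols[0,32) = 1x32
Unfold 1 (reflect across h@5): 2 holes -> [(4, 3), (5, 3)]
Unfold 2 (reflect across h@6): 4 holes -> [(4, 3), (5, 3), (6, 3), (7, 3)]
Unfold 3 (reflect across h@4): 8 holes -> [(0, 3), (1, 3), (2, 3), (3, 3), (4, 3), (5, 3), (6, 3), (7, 3)]
Holes: [(0, 3), (1, 3), (2, 3), (3, 3), (4, 3), (5, 3), (6, 3), (7, 3)]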